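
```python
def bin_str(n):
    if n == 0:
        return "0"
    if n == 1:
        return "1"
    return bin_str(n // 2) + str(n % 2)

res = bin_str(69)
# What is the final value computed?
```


bin_str(69)
= bin_str(34) + "1"
= bin_str(17) + "0" + "1"
= bin_str(8) + "1" + "0" + "1"
= bin_str(4) + "0" + "1" + "0" + "1"
= bin_str(2) + "0" + "0" + "1" + "0" + "1"
= bin_str(1) + "0" + "0" + "0" + "1" + "0" + "1"
= "1" + "0" + "0" + "0" + "1" + "0" + "1"
= "1000101"


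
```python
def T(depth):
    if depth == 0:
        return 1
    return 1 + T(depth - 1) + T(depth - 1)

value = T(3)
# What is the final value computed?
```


T(3)
= 1 + T(2) + T(2)
= 1 + 2 * T(2)
T(k) = 2^(k+1) - 1
T(0) = 1
T(1) = 3
T(2) = 7
T(3) = 15
T(3) = 2^4 - 1 = 15


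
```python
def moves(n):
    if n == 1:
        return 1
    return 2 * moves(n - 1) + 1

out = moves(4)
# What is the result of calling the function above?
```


moves(4)
= 2 * moves(3) + 1
= 2 * (2 * moves(2) + 1) + 1
= 2 * (2 * (2 * moves(1) + 1) + 1) + 1
Now compute bottom-up:
moves(1) = 1
moves(2) = 2 * 1 + 1 = 3
moves(3) = 2 * 3 + 1 = 7
moves(4) = 2 * 7 + 1 = 15
= 15


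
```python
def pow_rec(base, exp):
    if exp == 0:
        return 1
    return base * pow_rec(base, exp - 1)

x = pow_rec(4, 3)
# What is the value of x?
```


pow_rec(4, 3)
= 4 * pow_rec(4, 2)
= 4 * 4 * pow_rec(4, 1)
= 4 * 4 * 4 * pow_rec(4, 0)
= 4 * 4 * 4 * 1
= 64


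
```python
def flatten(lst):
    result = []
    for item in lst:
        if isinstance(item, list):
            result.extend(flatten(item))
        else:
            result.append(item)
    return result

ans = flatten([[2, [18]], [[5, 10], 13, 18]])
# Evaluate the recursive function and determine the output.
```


flatten([[2, [18]], [[5, 10], 13, 18]])
Processing each element:
  [2, [18]] is a list -> flatten recursively -> [2, 18]
  [[5, 10], 13, 18] is a list -> flatten recursively -> [5, 10, 13, 18]
= [2, 18, 5, 10, 13, 18]


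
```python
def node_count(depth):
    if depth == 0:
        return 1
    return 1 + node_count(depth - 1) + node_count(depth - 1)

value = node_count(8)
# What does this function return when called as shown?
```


node_count(8)
= 1 + node_count(7) + node_count(7)
= 1 + 2 * node_count(7)
node_count(k) = 2^(k+1) - 1
node_count(0) = 1
node_count(1) = 3
node_count(2) = 7
node_count(3) = 15
node_count(4) = 31
node_count(8) = 2^9 - 1 = 511


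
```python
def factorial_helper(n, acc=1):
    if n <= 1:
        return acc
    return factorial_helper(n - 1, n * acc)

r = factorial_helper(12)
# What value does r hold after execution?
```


factorial_helper(12, 1)
= factorial_helper(11, 12 * 1) = factorial_helper(11, 12)
= factorial_helper(10, 11 * 12) = factorial_helper(10, 132)
= factorial_helper(9, 10 * 132) = factorial_helper(9, 1320)
= factorial_helper(8, 9 * 1320) = factorial_helper(8, 11880)
= factorial_helper(7, 8 * 11880) = factorial_helper(7, 95040)
= factorial_helper(6, 7 * 95040) = factorial_helper(6, 665280)
= factorial_helper(5, 6 * 665280) = factorial_helper(5, 3991680)
= factorial_helper(4, 5 * 3991680) = factorial_helper(4, 19958400)
= factorial_helper(3, 4 * 19958400) = factorial_helper(3, 79833600)
= factorial_helper(2, 3 * 79833600) = factorial_helper(2, 239500800)
= factorial_helper(1, 2 * 239500800) = factorial_helper(1, 479001600)
n <= 1, return acc = 479001600


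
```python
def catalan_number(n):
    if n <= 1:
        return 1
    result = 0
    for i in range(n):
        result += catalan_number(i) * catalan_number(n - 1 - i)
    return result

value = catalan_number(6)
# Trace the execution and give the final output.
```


catalan_number(6)
= sum of catalan_number(i) * catalan_number(6-1-i) for i in 0..5
First compute sub-values bottom-up:
  catalan_number(0) = 1, catalan_number(1) = 1
  catalan_number(2) = 1*1 + 1*1 = 2
  catalan_number(3) = 1*2 + 1*1 + 2*1 = 5
  catalan_number(4) = 1*5 + 1*2 + 2*1 + 5*1 = 14
  catalan_number(5) = 1*14 + 1*5 + 2*2 + 5*1 + 14*1 = 42
Now catalan_number(6):
  catalan_number(0)*catalan_number(5) = 1*42 = 42
  catalan_number(1)*catalan_number(4) = 1*14 = 14
  catalan_number(2)*catalan_number(3) = 2*5 = 10
  catalan_number(3)*catalan_number(2) = 5*2 = 10
  catalan_number(4)*catalan_number(1) = 14*1 = 14
  catalan_number(5)*catalan_number(0) = 42*1 = 42
= 42 + 14 + 10 + 10 + 14 + 42
= 132


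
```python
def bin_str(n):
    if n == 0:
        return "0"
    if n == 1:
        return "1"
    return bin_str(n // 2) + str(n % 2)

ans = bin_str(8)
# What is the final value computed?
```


bin_str(8)
= bin_str(4) + "0"
= bin_str(2) + "0" + "0"
= bin_str(1) + "0" + "0" + "0"
= "1" + "0" + "0" + "0"
= "1000"


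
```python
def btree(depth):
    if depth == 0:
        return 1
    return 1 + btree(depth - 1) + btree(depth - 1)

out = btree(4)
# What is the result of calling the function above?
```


btree(4)
= 1 + btree(3) + btree(3)
= 1 + 2 * btree(3)
btree(k) = 2^(k+1) - 1
btree(0) = 1
btree(1) = 3
btree(2) = 7
btree(3) = 15
btree(4) = 31
btree(4) = 2^5 - 1 = 31


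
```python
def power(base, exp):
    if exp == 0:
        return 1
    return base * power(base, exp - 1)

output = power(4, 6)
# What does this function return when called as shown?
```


power(4, 6)
= 4 * power(4, 5)
= 4 * 4 * power(4, 4)
= 4 * 4 * 4 * power(4, 3)
= 4 * 4 * 4 * 4 * power(4, 2)
= 4 * 4 * 4 * 4 * 4 * power(4, 1)
= 4 * 4 * 4 * 4 * 4 * 4 * power(4, 0)
= 4 * 4 * 4 * 4 * 4 * 4 * 1
= 4096


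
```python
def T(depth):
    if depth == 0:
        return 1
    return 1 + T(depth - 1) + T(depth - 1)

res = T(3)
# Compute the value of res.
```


T(3)
= 1 + T(2) + T(2)
= 1 + 2 * T(2)
T(k) = 2^(k+1) - 1
T(0) = 1
T(1) = 3
T(2) = 7
T(3) = 15
T(3) = 2^4 - 1 = 15


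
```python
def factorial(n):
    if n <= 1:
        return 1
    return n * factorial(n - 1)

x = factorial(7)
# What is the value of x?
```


factorial(7)
= 7 * factorial(6)
= 7 * 6 * factorial(5)
= 7 * 6 * 5 * factorial(4)
= 7 * 6 * 5 * 4 * factorial(3)
= 7 * 6 * 5 * 4 * 3 * factorial(2)
= 7 * 6 * 5 * 4 * 3 * 2 * factorial(1)
= 7 * 6 * 5 * 4 * 3 * 2 * 1
= 5040


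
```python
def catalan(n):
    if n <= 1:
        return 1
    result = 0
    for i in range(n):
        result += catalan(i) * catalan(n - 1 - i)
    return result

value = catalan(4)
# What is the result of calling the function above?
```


catalan(4)
= sum of catalan(i) * catalan(4-1-i) for i in 0..3
First compute sub-values bottom-up:
  catalan(0) = 1, catalan(1) = 1
  catalan(2) = 1*1 + 1*1 = 2
  catalan(3) = 1*2 + 1*1 + 2*1 = 5
Now catalan(4):
  catalan(0)*catalan(3) = 1*5 = 5
  catalan(1)*catalan(2) = 1*2 = 2
  catalan(2)*catalan(1) = 2*1 = 2
  catalan(3)*catalan(0) = 5*1 = 5
= 5 + 2 + 2 + 5
= 14


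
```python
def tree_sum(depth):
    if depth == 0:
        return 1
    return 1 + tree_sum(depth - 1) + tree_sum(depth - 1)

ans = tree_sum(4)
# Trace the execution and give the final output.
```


tree_sum(4)
= 1 + tree_sum(3) + tree_sum(3)
= 1 + 2 * tree_sum(3)
tree_sum(k) = 2^(k+1) - 1
tree_sum(0) = 1
tree_sum(1) = 3
tree_sum(2) = 7
tree_sum(3) = 15
tree_sum(4) = 31
tree_sum(4) = 2^5 - 1 = 31


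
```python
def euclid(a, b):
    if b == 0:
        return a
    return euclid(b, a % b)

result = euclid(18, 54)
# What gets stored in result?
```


euclid(18, 54)
= euclid(54, 18 % 54) = euclid(54, 18)
= euclid(18, 54 % 18) = euclid(18, 0)
b == 0, return a = 18


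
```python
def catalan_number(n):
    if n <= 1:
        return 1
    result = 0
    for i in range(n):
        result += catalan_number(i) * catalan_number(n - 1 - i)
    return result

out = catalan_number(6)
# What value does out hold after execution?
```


catalan_number(6)
= sum of catalan_number(i) * catalan_number(6-1-i) for i in 0..5
First compute sub-values bottom-up:
  catalan_number(0) = 1, catalan_number(1) = 1
  catalan_number(2) = 1*1 + 1*1 = 2
  catalan_number(3) = 1*2 + 1*1 + 2*1 = 5
  catalan_number(4) = 1*5 + 1*2 + 2*1 + 5*1 = 14
  catalan_number(5) = 1*14 + 1*5 + 2*2 + 5*1 + 14*1 = 42
Now catalan_number(6):
  catalan_number(0)*catalan_number(5) = 1*42 = 42
  catalan_number(1)*catalan_number(4) = 1*14 = 14
  catalan_number(2)*catalan_number(3) = 2*5 = 10
  catalan_number(3)*catalan_number(2) = 5*2 = 10
  catalan_number(4)*catalan_number(1) = 14*1 = 14
  catalan_number(5)*catalan_number(0) = 42*1 = 42
= 42 + 14 + 10 + 10 + 14 + 42
= 132


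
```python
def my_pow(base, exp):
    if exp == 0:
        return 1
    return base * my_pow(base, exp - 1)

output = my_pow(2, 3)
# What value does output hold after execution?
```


my_pow(2, 3)
= 2 * my_pow(2, 2)
= 2 * 2 * my_pow(2, 1)
= 2 * 2 * 2 * my_pow(2, 0)
= 2 * 2 * 2 * 1
= 8


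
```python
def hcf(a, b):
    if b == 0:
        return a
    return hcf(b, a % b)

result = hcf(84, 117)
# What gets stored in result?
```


hcf(84, 117)
= hcf(117, 84 % 117) = hcf(117, 84)
= hcf(84, 117 % 84) = hcf(84, 33)
= hcf(33, 84 % 33) = hcf(33, 18)
= hcf(18, 33 % 18) = hcf(18, 15)
= hcf(15, 18 % 15) = hcf(15, 3)
= hcf(3, 15 % 3) = hcf(3, 0)
b == 0, return a = 3


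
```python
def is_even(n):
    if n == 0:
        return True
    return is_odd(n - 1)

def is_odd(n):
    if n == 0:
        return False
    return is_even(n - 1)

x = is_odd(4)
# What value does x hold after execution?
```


is_odd(4)
= is_even(3)
= is_odd(2)
= is_even(1)
= is_odd(0)
n == 0: return False
= False


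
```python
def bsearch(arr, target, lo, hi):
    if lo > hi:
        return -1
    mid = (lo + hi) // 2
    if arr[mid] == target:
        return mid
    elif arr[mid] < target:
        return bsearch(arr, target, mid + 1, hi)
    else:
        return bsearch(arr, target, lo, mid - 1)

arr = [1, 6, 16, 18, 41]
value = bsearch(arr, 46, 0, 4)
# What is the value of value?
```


bsearch(arr, 46, 0, 4)
lo=0, hi=4, mid=2, arr[mid]=16
16 < 46, search right half
lo=3, hi=4, mid=3, arr[mid]=18
18 < 46, search right half
lo=4, hi=4, mid=4, arr[mid]=41
41 < 46, search right half
lo > hi, target not found, return -1
= -1


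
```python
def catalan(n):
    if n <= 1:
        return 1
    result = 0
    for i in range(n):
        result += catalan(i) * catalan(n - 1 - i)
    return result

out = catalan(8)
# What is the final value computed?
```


catalan(8)
= sum of catalan(i) * catalan(8-1-i) for i in 0..7
First compute sub-values bottom-up:
  catalan(0) = 1, catalan(1) = 1
  catalan(2) = 1*1 + 1*1 = 2
  catalan(3) = 1*2 + 1*1 + 2*1 = 5
  catalan(4) = 1*5 + 1*2 + 2*1 + 5*1 = 14
  catalan(5) = 1*14 + 1*5 + 2*2 + 5*1 + 14*1 = 42
  catalan(6) = 1*42 + 1*14 + 2*5 + 5*2 + 14*1 + 42*1 = 132
  catalan(7) = 1*132 + 1*42 + 2*14 + 5*5 + 14*2 + 42*1 + 132*1 = 429
Now catalan(8):
  catalan(0)*catalan(7) = 1*429 = 429
  catalan(1)*catalan(6) = 1*132 = 132
  catalan(2)*catalan(5) = 2*42 = 84
  catalan(3)*catalan(4) = 5*14 = 70
  catalan(4)*catalan(3) = 14*5 = 70
  catalan(5)*catalan(2) = 42*2 = 84
  catalan(6)*catalan(1) = 132*1 = 132
  catalan(7)*catalan(0) = 429*1 = 429
= 429 + 132 + 84 + 70 + 70 + 84 + 132 + 429
= 1430


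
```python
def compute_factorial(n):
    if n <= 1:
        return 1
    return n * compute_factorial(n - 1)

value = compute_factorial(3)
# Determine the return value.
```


compute_factorial(3)
= 3 * compute_factorial(2)
= 3 * 2 * compute_factorial(1)
= 3 * 2 * 1
= 6


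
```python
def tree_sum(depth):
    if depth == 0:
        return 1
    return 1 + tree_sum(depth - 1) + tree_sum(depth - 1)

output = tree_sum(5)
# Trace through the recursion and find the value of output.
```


tree_sum(5)
= 1 + tree_sum(4) + tree_sum(4)
= 1 + 2 * tree_sum(4)
tree_sum(k) = 2^(k+1) - 1
tree_sum(0) = 1
tree_sum(1) = 3
tree_sum(2) = 7
tree_sum(3) = 15
tree_sum(4) = 31
tree_sum(5) = 2^6 - 1 = 63


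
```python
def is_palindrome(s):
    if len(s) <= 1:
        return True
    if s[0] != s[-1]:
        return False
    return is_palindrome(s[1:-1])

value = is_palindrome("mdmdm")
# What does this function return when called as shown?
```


is_palindrome("mdmdm")
"mdmdm": s[0]='m' == s[-1]='m' -> is_palindrome("dmd")
"dmd": s[0]='d' == s[-1]='d' -> is_palindrome("m")
"m": len <= 1 -> True
= True


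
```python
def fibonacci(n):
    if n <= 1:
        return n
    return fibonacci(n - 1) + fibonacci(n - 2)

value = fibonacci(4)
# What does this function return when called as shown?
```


fibonacci(4)
= fibonacci(3) + fibonacci(2)
= (fibonacci(2) + fibonacci(1)) + fibonacci(2)
Computing bottom-up: fibonacci(0)=0, fibonacci(1)=1, fibonacci(2)=1, fibonacci(3)=2, fibonacci(4)=3
= 3


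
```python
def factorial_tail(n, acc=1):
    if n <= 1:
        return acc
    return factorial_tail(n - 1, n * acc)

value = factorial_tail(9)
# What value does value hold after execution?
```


factorial_tail(9, 1)
= factorial_tail(8, 9 * 1) = factorial_tail(8, 9)
= factorial_tail(7, 8 * 9) = factorial_tail(7, 72)
= factorial_tail(6, 7 * 72) = factorial_tail(6, 504)
= factorial_tail(5, 6 * 504) = factorial_tail(5, 3024)
= factorial_tail(4, 5 * 3024) = factorial_tail(4, 15120)
= factorial_tail(3, 4 * 15120) = factorial_tail(3, 60480)
= factorial_tail(2, 3 * 60480) = factorial_tail(2, 181440)
= factorial_tail(1, 2 * 181440) = factorial_tail(1, 362880)
n <= 1, return acc = 362880


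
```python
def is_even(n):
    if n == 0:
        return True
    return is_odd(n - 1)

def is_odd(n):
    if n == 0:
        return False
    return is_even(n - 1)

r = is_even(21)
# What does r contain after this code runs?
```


is_even(21)
= is_odd(20)
= is_even(19)
= is_odd(18)
= is_even(17)
= is_odd(16)
= is_even(15)
= is_odd(14)
= is_even(13)
= is_odd(12)
= is_even(11)
= is_odd(10)
= is_even(9)
= is_odd(8)
= is_even(7)
= is_odd(6)
= is_even(5)
= is_odd(4)
= is_even(3)
= is_odd(2)
= is_even(1)
= is_odd(0)
n == 0: return False
= False


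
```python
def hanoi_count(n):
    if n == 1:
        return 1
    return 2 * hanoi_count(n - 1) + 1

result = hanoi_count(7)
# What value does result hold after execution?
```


hanoi_count(7)
= 2 * hanoi_count(6) + 1
= 2 * (2 * hanoi_count(5) + 1) + 1
= 2 * (2 * (2 * hanoi_count(4) + 1) + 1) + 1
= 2 * (2 * (2 * (2 * hanoi_count(3) + 1) + 1) + 1) + 1
= 2 * (2 * (2 * (2 * (2 * hanoi_count(2) + 1) + 1) + 1) + 1) + 1
= 2 * (2 * (2 * (2 * (2 * (2 * hanoi_count(1) + 1) + 1) + 1) + 1) + 1) + 1
Now compute bottom-up:
hanoi_count(1) = 1
hanoi_count(2) = 2 * 1 + 1 = 3
hanoi_count(3) = 2 * 3 + 1 = 7
hanoi_count(4) = 2 * 7 + 1 = 15
hanoi_count(5) = 2 * 15 + 1 = 31
hanoi_count(6) = 2 * 31 + 1 = 63
hanoi_count(7) = 2 * 63 + 1 = 127
= 127


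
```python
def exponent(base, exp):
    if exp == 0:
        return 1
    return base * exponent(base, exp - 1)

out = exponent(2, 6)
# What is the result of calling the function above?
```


exponent(2, 6)
= 2 * exponent(2, 5)
= 2 * 2 * exponent(2, 4)
= 2 * 2 * 2 * exponent(2, 3)
= 2 * 2 * 2 * 2 * exponent(2, 2)
= 2 * 2 * 2 * 2 * 2 * exponent(2, 1)
= 2 * 2 * 2 * 2 * 2 * 2 * exponent(2, 0)
= 2 * 2 * 2 * 2 * 2 * 2 * 1
= 64


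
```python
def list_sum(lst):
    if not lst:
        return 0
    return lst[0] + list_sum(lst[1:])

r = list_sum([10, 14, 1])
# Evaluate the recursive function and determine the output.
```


list_sum([10, 14, 1])
= 10 + list_sum([14, 1])
= 10 + 14 + list_sum([1])
= 10 + 14 + 1 + list_sum([])
= 10 + 14 + 1 + 0
= 25


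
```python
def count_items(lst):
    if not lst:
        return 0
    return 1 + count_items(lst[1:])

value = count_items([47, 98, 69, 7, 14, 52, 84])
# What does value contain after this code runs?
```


count_items([47, 98, 69, 7, 14, 52, 84])
= 1 + count_items([98, 69, 7, 14, 52, 84])
= 1 + 1 + count_items([69, 7, 14, 52, 84])
= 1 + 1 + 1 + count_items([7, 14, 52, 84])
= 1 + 1 + 1 + 1 + count_items([14, 52, 84])
= 1 + 1 + 1 + 1 + 1 + count_items([52, 84])
= 1 + 1 + 1 + 1 + 1 + 1 + count_items([84])
= 1 + 1 + 1 + 1 + 1 + 1 + 1 + count_items([])
= 1 + 1 + 1 + 1 + 1 + 1 + 1 + 0
= 7


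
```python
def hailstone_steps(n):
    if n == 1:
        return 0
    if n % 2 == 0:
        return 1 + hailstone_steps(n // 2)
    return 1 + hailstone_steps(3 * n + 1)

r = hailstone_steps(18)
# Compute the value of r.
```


hailstone_steps(18)
18 is even -> hailstone_steps(9)
9 is odd -> 3*9+1 = 28 -> hailstone_steps(28)
28 is even -> hailstone_steps(14)
14 is even -> hailstone_steps(7)
7 is odd -> 3*7+1 = 22 -> hailstone_steps(22)
22 is even -> hailstone_steps(11)
11 is odd -> 3*11+1 = 34 -> hailstone_steps(34)
34 is even -> hailstone_steps(17)
17 is odd -> 3*17+1 = 52 -> hailstone_steps(52)
52 is even -> hailstone_steps(26)
26 is even -> hailstone_steps(13)
13 is odd -> 3*13+1 = 40 -> hailstone_steps(40)
40 is even -> hailstone_steps(20)
20 is even -> hailstone_steps(10)
10 is even -> hailstone_steps(5)
5 is odd -> 3*5+1 = 16 -> hailstone_steps(16)
16 is even -> hailstone_steps(8)
8 is even -> hailstone_steps(4)
4 is even -> hailstone_steps(2)
2 is even -> hailstone_steps(1)
Reached 1 after 20 steps
= 20


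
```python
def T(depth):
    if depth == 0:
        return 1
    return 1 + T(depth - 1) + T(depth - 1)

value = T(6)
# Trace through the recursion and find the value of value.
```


T(6)
= 1 + T(5) + T(5)
= 1 + 2 * T(5)
T(k) = 2^(k+1) - 1
T(0) = 1
T(1) = 3
T(2) = 7
T(3) = 15
T(4) = 31
T(6) = 2^7 - 1 = 127


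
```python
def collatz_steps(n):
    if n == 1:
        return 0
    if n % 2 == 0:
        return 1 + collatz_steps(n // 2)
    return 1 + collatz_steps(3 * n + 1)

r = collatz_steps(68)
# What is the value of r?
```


collatz_steps(68)
68 is even -> collatz_steps(34)
34 is even -> collatz_steps(17)
17 is odd -> 3*17+1 = 52 -> collatz_steps(52)
52 is even -> collatz_steps(26)
26 is even -> collatz_steps(13)
13 is odd -> 3*13+1 = 40 -> collatz_steps(40)
40 is even -> collatz_steps(20)
20 is even -> collatz_steps(10)
10 is even -> collatz_steps(5)
5 is odd -> 3*5+1 = 16 -> collatz_steps(16)
16 is even -> collatz_steps(8)
8 is even -> collatz_steps(4)
4 is even -> collatz_steps(2)
2 is even -> collatz_steps(1)
Reached 1 after 14 steps
= 14


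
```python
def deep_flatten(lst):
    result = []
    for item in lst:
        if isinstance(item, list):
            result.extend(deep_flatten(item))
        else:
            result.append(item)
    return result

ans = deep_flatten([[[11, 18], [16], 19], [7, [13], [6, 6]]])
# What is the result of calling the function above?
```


deep_flatten([[[11, 18], [16], 19], [7, [13], [6, 6]]])
Processing each element:
  [[11, 18], [16], 19] is a list -> deep_flatten recursively -> [11, 18, 16, 19]
  [7, [13], [6, 6]] is a list -> deep_flatten recursively -> [7, 13, 6, 6]
= [11, 18, 16, 19, 7, 13, 6, 6]


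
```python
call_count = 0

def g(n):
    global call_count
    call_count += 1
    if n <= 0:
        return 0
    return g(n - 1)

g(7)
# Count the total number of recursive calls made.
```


g(7) calls g(6) calls ... calls g(0)
Total calls: 7 + 1 (for base case) = 8


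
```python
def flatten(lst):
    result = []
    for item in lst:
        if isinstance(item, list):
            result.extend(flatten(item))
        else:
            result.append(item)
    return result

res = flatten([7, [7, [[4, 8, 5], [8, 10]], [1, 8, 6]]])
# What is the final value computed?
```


flatten([7, [7, [[4, 8, 5], [8, 10]], [1, 8, 6]]])
Processing each element:
  7 is not a list -> append 7
  [7, [[4, 8, 5], [8, 10]], [1, 8, 6]] is a list -> flatten recursively -> [7, 4, 8, 5, 8, 10, 1, 8, 6]
= [7, 7, 4, 8, 5, 8, 10, 1, 8, 6]


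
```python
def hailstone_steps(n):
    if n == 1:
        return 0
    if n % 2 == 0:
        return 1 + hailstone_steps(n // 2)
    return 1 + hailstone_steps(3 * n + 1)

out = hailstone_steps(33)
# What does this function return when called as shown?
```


hailstone_steps(33)
33 is odd -> 3*33+1 = 100 -> hailstone_steps(100)
100 is even -> hailstone_steps(50)
50 is even -> hailstone_steps(25)
25 is odd -> 3*25+1 = 76 -> hailstone_steps(76)
76 is even -> hailstone_steps(38)
38 is even -> hailstone_steps(19)
19 is odd -> 3*19+1 = 58 -> hailstone_steps(58)
58 is even -> hailstone_steps(29)
29 is odd -> 3*29+1 = 88 -> hailstone_steps(88)
88 is even -> hailstone_steps(44)
44 is even -> hailstone_steps(22)
22 is even -> hailstone_steps(11)
11 is odd -> 3*11+1 = 34 -> hailstone_steps(34)
34 is even -> hailstone_steps(17)
17 is odd -> 3*17+1 = 52 -> hailstone_steps(52)
52 is even -> hailstone_steps(26)
26 is even -> hailstone_steps(13)
13 is odd -> 3*13+1 = 40 -> hailstone_steps(40)
40 is even -> hailstone_steps(20)
20 is even -> hailstone_steps(10)
10 is even -> hailstone_steps(5)
5 is odd -> 3*5+1 = 16 -> hailstone_steps(16)
16 is even -> hailstone_steps(8)
8 is even -> hailstone_steps(4)
4 is even -> hailstone_steps(2)
2 is even -> hailstone_steps(1)
Reached 1 after 26 steps
= 26


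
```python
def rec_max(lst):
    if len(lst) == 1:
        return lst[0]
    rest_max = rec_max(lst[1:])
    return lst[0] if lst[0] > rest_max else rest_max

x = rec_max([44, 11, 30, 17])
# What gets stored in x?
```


rec_max([44, 11, 30, 17])
= compare 44 with rec_max([11, 30, 17])
= compare 11 with rec_max([30, 17])
= compare 30 with rec_max([17])
Base: rec_max([17]) = 17
compare 30 with 17: max = 30
compare 11 with 30: max = 30
compare 44 with 30: max = 44
= 44


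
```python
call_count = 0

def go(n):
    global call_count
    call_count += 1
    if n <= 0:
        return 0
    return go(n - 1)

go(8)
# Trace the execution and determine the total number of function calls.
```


go(8) calls go(7) calls ... calls go(0)
Total calls: 8 + 1 (for base case) = 9


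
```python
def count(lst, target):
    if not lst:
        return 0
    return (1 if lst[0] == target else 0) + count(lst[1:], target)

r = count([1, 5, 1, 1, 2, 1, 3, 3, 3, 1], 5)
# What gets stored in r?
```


count([1, 5, 1, 1, 2, 1, 3, 3, 3, 1], 5)
lst[0]=1 != 5: 0 + count([5, 1, 1, 2, 1, 3, 3, 3, 1], 5)
lst[0]=5 == 5: 1 + count([1, 1, 2, 1, 3, 3, 3, 1], 5)
lst[0]=1 != 5: 0 + count([1, 2, 1, 3, 3, 3, 1], 5)
lst[0]=1 != 5: 0 + count([2, 1, 3, 3, 3, 1], 5)
lst[0]=2 != 5: 0 + count([1, 3, 3, 3, 1], 5)
lst[0]=1 != 5: 0 + count([3, 3, 3, 1], 5)
lst[0]=3 != 5: 0 + count([3, 3, 1], 5)
lst[0]=3 != 5: 0 + count([3, 1], 5)
lst[0]=3 != 5: 0 + count([1], 5)
lst[0]=1 != 5: 0 + count([], 5)
= 1


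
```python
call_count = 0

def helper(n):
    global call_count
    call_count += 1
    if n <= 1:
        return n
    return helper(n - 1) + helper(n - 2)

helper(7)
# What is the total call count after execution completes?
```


helper(7) calls helper(6) and helper(5); each non-base call branches into two more.
Let C(k) = total number of calls made by helper(k), including the call to helper(k) itself.
Base cases: C(0) = 1, C(1) = 1
Recurrence: C(k) = 1 + C(k-1) + C(k-2)
  C(2) = 1 + C(1) + C(0) = 1 + 1 + 1 = 3
  C(3) = 1 + C(2) + C(1) = 1 + 3 + 1 = 5
  C(4) = 1 + C(3) + C(2) = 1 + 5 + 3 = 9
  C(5) = 1 + C(4) + C(3) = 1 + 9 + 5 = 15
  C(6) = 1 + C(5) + C(4) = 1 + 15 + 9 = 25
  C(7) = 1 + C(6) + C(5) = 1 + 25 + 15 = 41
Total calls = C(7) = 41


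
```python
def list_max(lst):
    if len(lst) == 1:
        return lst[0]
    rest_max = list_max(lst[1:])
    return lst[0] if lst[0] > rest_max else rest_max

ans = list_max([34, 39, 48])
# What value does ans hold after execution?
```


list_max([34, 39, 48])
= compare 34 with list_max([39, 48])
= compare 39 with list_max([48])
Base: list_max([48]) = 48
compare 39 with 48: max = 48
compare 34 with 48: max = 48
= 48


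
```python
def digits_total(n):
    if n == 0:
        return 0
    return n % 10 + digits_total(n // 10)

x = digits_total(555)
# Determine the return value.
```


digits_total(555)
= 5 + digits_total(55)
= 5 + 5 + digits_total(5)
= 5 + 5 + 5 + digits_total(0)
= 5 + 5 + 5 + 0
= 15


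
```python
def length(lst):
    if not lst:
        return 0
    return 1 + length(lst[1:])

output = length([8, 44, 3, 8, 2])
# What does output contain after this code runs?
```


length([8, 44, 3, 8, 2])
= 1 + length([44, 3, 8, 2])
= 1 + 1 + length([3, 8, 2])
= 1 + 1 + 1 + length([8, 2])
= 1 + 1 + 1 + 1 + length([2])
= 1 + 1 + 1 + 1 + 1 + length([])
= 1 + 1 + 1 + 1 + 1 + 0
= 5


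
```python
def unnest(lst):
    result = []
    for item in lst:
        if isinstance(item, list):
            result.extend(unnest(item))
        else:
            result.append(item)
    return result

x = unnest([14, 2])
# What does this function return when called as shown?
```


unnest([14, 2])
Processing each element:
  14 is not a list -> append 14
  2 is not a list -> append 2
= [14, 2]


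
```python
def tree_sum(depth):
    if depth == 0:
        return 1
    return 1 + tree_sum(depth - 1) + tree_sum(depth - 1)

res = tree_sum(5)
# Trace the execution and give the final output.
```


tree_sum(5)
= 1 + tree_sum(4) + tree_sum(4)
= 1 + 2 * tree_sum(4)
tree_sum(k) = 2^(k+1) - 1
tree_sum(0) = 1
tree_sum(1) = 3
tree_sum(2) = 7
tree_sum(3) = 15
tree_sum(4) = 31
tree_sum(5) = 2^6 - 1 = 63


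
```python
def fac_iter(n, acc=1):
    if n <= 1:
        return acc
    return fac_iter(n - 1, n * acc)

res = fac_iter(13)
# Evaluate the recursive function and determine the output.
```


fac_iter(13, 1)
= fac_iter(12, 13 * 1) = fac_iter(12, 13)
= fac_iter(11, 12 * 13) = fac_iter(11, 156)
= fac_iter(10, 11 * 156) = fac_iter(10, 1716)
= fac_iter(9, 10 * 1716) = fac_iter(9, 17160)
= fac_iter(8, 9 * 17160) = fac_iter(8, 154440)
= fac_iter(7, 8 * 154440) = fac_iter(7, 1235520)
= fac_iter(6, 7 * 1235520) = fac_iter(6, 8648640)
= fac_iter(5, 6 * 8648640) = fac_iter(5, 51891840)
= fac_iter(4, 5 * 51891840) = fac_iter(4, 259459200)
= fac_iter(3, 4 * 259459200) = fac_iter(3, 1037836800)
= fac_iter(2, 3 * 1037836800) = fac_iter(2, 3113510400)
= fac_iter(1, 2 * 3113510400) = fac_iter(1, 6227020800)
n <= 1, return acc = 6227020800


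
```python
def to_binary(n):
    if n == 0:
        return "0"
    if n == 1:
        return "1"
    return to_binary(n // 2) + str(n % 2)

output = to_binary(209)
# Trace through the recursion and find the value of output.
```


to_binary(209)
= to_binary(104) + "1"
= to_binary(52) + "0" + "1"
= to_binary(26) + "0" + "0" + "1"
= to_binary(13) + "0" + "0" + "0" + "1"
= to_binary(6) + "1" + "0" + "0" + "0" + "1"
= to_binary(3) + "0" + "1" + "0" + "0" + "0" + "1"
= to_binary(1) + "1" + "0" + "1" + "0" + "0" + "0" + "1"
= "1" + "1" + "0" + "1" + "0" + "0" + "0" + "1"
= "11010001"


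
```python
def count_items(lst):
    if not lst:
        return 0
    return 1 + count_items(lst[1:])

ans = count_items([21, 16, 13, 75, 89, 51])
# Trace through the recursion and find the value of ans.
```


count_items([21, 16, 13, 75, 89, 51])
= 1 + count_items([16, 13, 75, 89, 51])
= 1 + 1 + count_items([13, 75, 89, 51])
= 1 + 1 + 1 + count_items([75, 89, 51])
= 1 + 1 + 1 + 1 + count_items([89, 51])
= 1 + 1 + 1 + 1 + 1 + count_items([51])
= 1 + 1 + 1 + 1 + 1 + 1 + count_items([])
= 1 + 1 + 1 + 1 + 1 + 1 + 0
= 6


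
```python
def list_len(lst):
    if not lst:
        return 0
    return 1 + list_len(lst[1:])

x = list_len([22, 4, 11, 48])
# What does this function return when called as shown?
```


list_len([22, 4, 11, 48])
= 1 + list_len([4, 11, 48])
= 1 + 1 + list_len([11, 48])
= 1 + 1 + 1 + list_len([48])
= 1 + 1 + 1 + 1 + list_len([])
= 1 + 1 + 1 + 1 + 0
= 4


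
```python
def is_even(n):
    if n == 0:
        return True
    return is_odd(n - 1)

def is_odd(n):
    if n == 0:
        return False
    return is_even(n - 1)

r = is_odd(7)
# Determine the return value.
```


is_odd(7)
= is_even(6)
= is_odd(5)
= is_even(4)
= is_odd(3)
= is_even(2)
= is_odd(1)
= is_even(0)
n == 0: return True
= True


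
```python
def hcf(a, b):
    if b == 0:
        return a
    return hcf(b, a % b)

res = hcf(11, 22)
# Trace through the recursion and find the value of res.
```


hcf(11, 22)
= hcf(22, 11 % 22) = hcf(22, 11)
= hcf(11, 22 % 11) = hcf(11, 0)
b == 0, return a = 11


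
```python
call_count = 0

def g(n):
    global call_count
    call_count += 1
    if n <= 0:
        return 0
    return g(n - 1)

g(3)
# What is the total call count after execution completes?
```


g(3) calls g(2) calls ... calls g(0)
Total calls: 3 + 1 (for base case) = 4


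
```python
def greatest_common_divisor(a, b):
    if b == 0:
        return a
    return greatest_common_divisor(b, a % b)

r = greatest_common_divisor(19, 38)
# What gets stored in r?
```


greatest_common_divisor(19, 38)
= greatest_common_divisor(38, 19 % 38) = greatest_common_divisor(38, 19)
= greatest_common_divisor(19, 38 % 19) = greatest_common_divisor(19, 0)
b == 0, return a = 19


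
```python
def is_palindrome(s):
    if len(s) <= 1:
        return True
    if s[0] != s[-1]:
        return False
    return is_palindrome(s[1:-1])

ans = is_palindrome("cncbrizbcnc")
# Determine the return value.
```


is_palindrome("cncbrizbcnc")
"cncbrizbcnc": s[0]='c' == s[-1]='c' -> is_palindrome("ncbrizbcn")
"ncbrizbcn": s[0]='n' == s[-1]='n' -> is_palindrome("cbrizbc")
"cbrizbc": s[0]='c' == s[-1]='c' -> is_palindrome("brizb")
"brizb": s[0]='b' == s[-1]='b' -> is_palindrome("riz")
"riz": s[0]='r' != s[-1]='z' -> False
= False


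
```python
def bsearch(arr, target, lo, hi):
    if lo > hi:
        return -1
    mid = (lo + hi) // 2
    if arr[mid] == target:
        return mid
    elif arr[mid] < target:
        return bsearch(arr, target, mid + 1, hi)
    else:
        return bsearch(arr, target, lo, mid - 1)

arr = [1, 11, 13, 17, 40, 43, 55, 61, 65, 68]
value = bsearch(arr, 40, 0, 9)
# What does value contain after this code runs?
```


bsearch(arr, 40, 0, 9)
lo=0, hi=9, mid=4, arr[mid]=40
arr[4] == 40, found at index 4
= 4


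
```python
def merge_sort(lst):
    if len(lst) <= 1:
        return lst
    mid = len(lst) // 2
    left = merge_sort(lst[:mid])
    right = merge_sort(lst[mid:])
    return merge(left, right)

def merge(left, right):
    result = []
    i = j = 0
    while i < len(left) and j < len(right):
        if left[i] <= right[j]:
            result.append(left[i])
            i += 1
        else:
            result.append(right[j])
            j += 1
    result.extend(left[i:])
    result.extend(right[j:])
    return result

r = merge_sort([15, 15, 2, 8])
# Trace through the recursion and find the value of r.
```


merge_sort([15, 15, 2, 8])
Split into [15, 15] and [2, 8]
Left sorted: [15, 15]
Right sorted: [2, 8]
Merge [15, 15] and [2, 8]
= [2, 8, 15, 15]


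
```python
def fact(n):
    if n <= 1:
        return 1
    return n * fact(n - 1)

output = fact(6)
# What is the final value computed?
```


fact(6)
= 6 * fact(5)
= 6 * 5 * fact(4)
= 6 * 5 * 4 * fact(3)
= 6 * 5 * 4 * 3 * fact(2)
= 6 * 5 * 4 * 3 * 2 * fact(1)
= 6 * 5 * 4 * 3 * 2 * 1
= 720


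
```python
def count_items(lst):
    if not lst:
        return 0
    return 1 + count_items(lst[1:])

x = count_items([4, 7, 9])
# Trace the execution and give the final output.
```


count_items([4, 7, 9])
= 1 + count_items([7, 9])
= 1 + 1 + count_items([9])
= 1 + 1 + 1 + count_items([])
= 1 + 1 + 1 + 0
= 3


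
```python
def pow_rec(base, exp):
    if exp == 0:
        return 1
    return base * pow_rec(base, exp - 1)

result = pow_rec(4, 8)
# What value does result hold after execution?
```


pow_rec(4, 8)
= 4 * pow_rec(4, 7)
= 4 * 4 * pow_rec(4, 6)
= 4 * 4 * 4 * pow_rec(4, 5)
= 4 * 4 * 4 * 4 * pow_rec(4, 4)
= 4 * 4 * 4 * 4 * 4 * pow_rec(4, 3)
= 4 * 4 * 4 * 4 * 4 * 4 * pow_rec(4, 2)
= 4 * 4 * 4 * 4 * 4 * 4 * 4 * pow_rec(4, 1)
= 4 * 4 * 4 * 4 * 4 * 4 * 4 * 4 * pow_rec(4, 0)
= 4 * 4 * 4 * 4 * 4 * 4 * 4 * 4 * 1
= 65536


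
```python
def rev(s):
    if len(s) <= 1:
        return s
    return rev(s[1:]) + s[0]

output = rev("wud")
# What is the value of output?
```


rev("wud")
= rev("ud") + "w"
= rev("d") + "u" + "w"
= "d" + "u" + "w"
= "duw"


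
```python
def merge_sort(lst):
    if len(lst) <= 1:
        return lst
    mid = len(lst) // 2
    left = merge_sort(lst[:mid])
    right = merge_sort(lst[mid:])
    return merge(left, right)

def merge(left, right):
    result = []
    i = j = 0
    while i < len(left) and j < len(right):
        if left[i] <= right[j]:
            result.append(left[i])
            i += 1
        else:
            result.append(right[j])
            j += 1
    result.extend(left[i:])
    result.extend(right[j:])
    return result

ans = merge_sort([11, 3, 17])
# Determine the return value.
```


merge_sort([11, 3, 17])
Split into [11] and [3, 17]
Left sorted: [11]
Right sorted: [3, 17]
Merge [11] and [3, 17]
= [3, 11, 17]


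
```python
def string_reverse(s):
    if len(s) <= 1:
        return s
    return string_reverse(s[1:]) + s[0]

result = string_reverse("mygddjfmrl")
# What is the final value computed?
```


string_reverse("mygddjfmrl")
= string_reverse("ygddjfmrl") + "m"
= string_reverse("gddjfmrl") + "y" + "m"
= string_reverse("ddjfmrl") + "g" + "y" + "m"
= string_reverse("djfmrl") + "d" + "g" + "y" + "m"
= string_reverse("jfmrl") + "d" + "d" + "g" + "y" + "m"
= string_reverse("fmrl") + "j" + "d" + "d" + "g" + "y" + "m"
= string_reverse("mrl") + "f" + "j" + "d" + "d" + "g" + "y" + "m"
= string_reverse("rl") + "m" + "f" + "j" + "d" + "d" + "g" + "y" + "m"
= string_reverse("l") + "r" + "m" + "f" + "j" + "d" + "d" + "g" + "y" + "m"
= "l" + "r" + "m" + "f" + "j" + "d" + "d" + "g" + "y" + "m"
= "lrmfjddgym"


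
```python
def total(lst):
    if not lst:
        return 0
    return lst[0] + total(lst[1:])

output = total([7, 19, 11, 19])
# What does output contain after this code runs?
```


total([7, 19, 11, 19])
= 7 + total([19, 11, 19])
= 7 + 19 + total([11, 19])
= 7 + 19 + 11 + total([19])
= 7 + 19 + 11 + 19 + total([])
= 7 + 19 + 11 + 19 + 0
= 56


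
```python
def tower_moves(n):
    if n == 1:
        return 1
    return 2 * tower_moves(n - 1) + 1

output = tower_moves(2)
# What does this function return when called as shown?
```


tower_moves(2)
= 2 * tower_moves(1) + 1
Now compute bottom-up:
tower_moves(1) = 1
tower_moves(2) = 2 * 1 + 1 = 3
= 3


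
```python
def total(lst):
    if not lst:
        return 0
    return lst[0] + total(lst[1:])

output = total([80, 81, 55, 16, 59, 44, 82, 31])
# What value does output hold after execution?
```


total([80, 81, 55, 16, 59, 44, 82, 31])
= 80 + total([81, 55, 16, 59, 44, 82, 31])
= 80 + 81 + total([55, 16, 59, 44, 82, 31])
= 80 + 81 + 55 + total([16, 59, 44, 82, 31])
= 80 + 81 + 55 + 16 + total([59, 44, 82, 31])
= 80 + 81 + 55 + 16 + 59 + total([44, 82, 31])
= 80 + 81 + 55 + 16 + 59 + 44 + total([82, 31])
= 80 + 81 + 55 + 16 + 59 + 44 + 82 + total([31])
= 80 + 81 + 55 + 16 + 59 + 44 + 82 + 31 + total([])
= 80 + 81 + 55 + 16 + 59 + 44 + 82 + 31 + 0
= 448


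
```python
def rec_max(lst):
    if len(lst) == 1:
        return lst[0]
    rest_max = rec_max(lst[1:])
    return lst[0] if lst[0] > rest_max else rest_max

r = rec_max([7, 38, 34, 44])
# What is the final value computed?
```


rec_max([7, 38, 34, 44])
= compare 7 with rec_max([38, 34, 44])
= compare 38 with rec_max([34, 44])
= compare 34 with rec_max([44])
Base: rec_max([44]) = 44
compare 34 with 44: max = 44
compare 38 with 44: max = 44
compare 7 with 44: max = 44
= 44


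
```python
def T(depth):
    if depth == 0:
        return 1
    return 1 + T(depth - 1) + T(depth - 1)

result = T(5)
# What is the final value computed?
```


T(5)
= 1 + T(4) + T(4)
= 1 + 2 * T(4)
T(k) = 2^(k+1) - 1
T(0) = 1
T(1) = 3
T(2) = 7
T(3) = 15
T(4) = 31
T(5) = 2^6 - 1 = 63


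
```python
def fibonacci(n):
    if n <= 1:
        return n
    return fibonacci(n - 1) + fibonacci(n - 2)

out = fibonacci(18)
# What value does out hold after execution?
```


fibonacci(18)
= fibonacci(17) + fibonacci(16)
= (fibonacci(16) + fibonacci(15)) + fibonacci(16)
Computing bottom-up: fibonacci(0)=0, fibonacci(1)=1, fibonacci(2)=1, fibonacci(3)=2, fibonacci(4)=3, fibonacci(5)=5, fibonacci(6)=8, fibonacci(7)=13, fibonacci(8)=21, fibonacci(9)=34, fibonacci(10)=55, fibonacci(11)=89, fibonacci(12)=144, fibonacci(13)=233, fibonacci(14)=377, fibonacci(15)=610, fibonacci(16)=987, fibonacci(17)=1597, fibonacci(18)=2584
= 2584


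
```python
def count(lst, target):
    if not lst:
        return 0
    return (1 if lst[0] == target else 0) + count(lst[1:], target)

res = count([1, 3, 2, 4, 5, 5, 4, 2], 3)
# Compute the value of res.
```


count([1, 3, 2, 4, 5, 5, 4, 2], 3)
lst[0]=1 != 3: 0 + count([3, 2, 4, 5, 5, 4, 2], 3)
lst[0]=3 == 3: 1 + count([2, 4, 5, 5, 4, 2], 3)
lst[0]=2 != 3: 0 + count([4, 5, 5, 4, 2], 3)
lst[0]=4 != 3: 0 + count([5, 5, 4, 2], 3)
lst[0]=5 != 3: 0 + count([5, 4, 2], 3)
lst[0]=5 != 3: 0 + count([4, 2], 3)
lst[0]=4 != 3: 0 + count([2], 3)
lst[0]=2 != 3: 0 + count([], 3)
= 1


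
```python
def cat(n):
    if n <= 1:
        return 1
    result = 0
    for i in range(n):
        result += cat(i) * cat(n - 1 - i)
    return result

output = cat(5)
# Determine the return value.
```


cat(5)
= sum of cat(i) * cat(5-1-i) for i in 0..4
First compute sub-values bottom-up:
  cat(0) = 1, cat(1) = 1
  cat(2) = 1*1 + 1*1 = 2
  cat(3) = 1*2 + 1*1 + 2*1 = 5
  cat(4) = 1*5 + 1*2 + 2*1 + 5*1 = 14
Now cat(5):
  cat(0)*cat(4) = 1*14 = 14
  cat(1)*cat(3) = 1*5 = 5
  cat(2)*cat(2) = 2*2 = 4
  cat(3)*cat(1) = 5*1 = 5
  cat(4)*cat(0) = 14*1 = 14
= 14 + 5 + 4 + 5 + 14
= 42


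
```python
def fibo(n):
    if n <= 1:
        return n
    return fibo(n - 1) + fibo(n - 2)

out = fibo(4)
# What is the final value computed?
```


fibo(4)
= fibo(3) + fibo(2)
= (fibo(2) + fibo(1)) + fibo(2)
Computing bottom-up: fibo(0)=0, fibo(1)=1, fibo(2)=1, fibo(3)=2, fibo(4)=3
= 3


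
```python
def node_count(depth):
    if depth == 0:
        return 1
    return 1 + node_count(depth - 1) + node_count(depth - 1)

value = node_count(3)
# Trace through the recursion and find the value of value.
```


node_count(3)
= 1 + node_count(2) + node_count(2)
= 1 + 2 * node_count(2)
node_count(k) = 2^(k+1) - 1
node_count(0) = 1
node_count(1) = 3
node_count(2) = 7
node_count(3) = 15
node_count(3) = 2^4 - 1 = 15


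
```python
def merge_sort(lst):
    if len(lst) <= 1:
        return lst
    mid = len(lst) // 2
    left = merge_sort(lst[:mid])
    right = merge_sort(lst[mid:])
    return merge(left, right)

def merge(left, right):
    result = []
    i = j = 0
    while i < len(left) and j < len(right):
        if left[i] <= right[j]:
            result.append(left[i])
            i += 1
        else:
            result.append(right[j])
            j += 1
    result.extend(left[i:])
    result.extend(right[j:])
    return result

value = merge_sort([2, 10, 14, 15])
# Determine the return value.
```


merge_sort([2, 10, 14, 15])
Split into [2, 10] and [14, 15]
Left sorted: [2, 10]
Right sorted: [14, 15]
Merge [2, 10] and [14, 15]
= [2, 10, 14, 15]


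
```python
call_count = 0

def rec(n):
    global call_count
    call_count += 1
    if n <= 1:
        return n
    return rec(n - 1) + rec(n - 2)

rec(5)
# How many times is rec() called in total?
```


rec(5) calls rec(4) and rec(3); each non-base call branches into two more.
Let C(k) = total number of calls made by rec(k), including the call to rec(k) itself.
Base cases: C(0) = 1, C(1) = 1
Recurrence: C(k) = 1 + C(k-1) + C(k-2)
  C(2) = 1 + C(1) + C(0) = 1 + 1 + 1 = 3
  C(3) = 1 + C(2) + C(1) = 1 + 3 + 1 = 5
  C(4) = 1 + C(3) + C(2) = 1 + 5 + 3 = 9
  C(5) = 1 + C(4) + C(3) = 1 + 9 + 5 = 15
Total calls = C(5) = 15


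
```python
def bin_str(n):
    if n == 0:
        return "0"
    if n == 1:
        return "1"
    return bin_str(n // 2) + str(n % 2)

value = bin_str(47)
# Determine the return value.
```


bin_str(47)
= bin_str(23) + "1"
= bin_str(11) + "1" + "1"
= bin_str(5) + "1" + "1" + "1"
= bin_str(2) + "1" + "1" + "1" + "1"
= bin_str(1) + "0" + "1" + "1" + "1" + "1"
= "1" + "0" + "1" + "1" + "1" + "1"
= "101111"


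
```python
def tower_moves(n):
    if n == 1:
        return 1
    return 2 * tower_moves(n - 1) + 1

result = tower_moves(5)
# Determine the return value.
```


tower_moves(5)
= 2 * tower_moves(4) + 1
= 2 * (2 * tower_moves(3) + 1) + 1
= 2 * (2 * (2 * tower_moves(2) + 1) + 1) + 1
= 2 * (2 * (2 * (2 * tower_moves(1) + 1) + 1) + 1) + 1
Now compute bottom-up:
tower_moves(1) = 1
tower_moves(2) = 2 * 1 + 1 = 3
tower_moves(3) = 2 * 3 + 1 = 7
tower_moves(4) = 2 * 7 + 1 = 15
tower_moves(5) = 2 * 15 + 1 = 31
= 31
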